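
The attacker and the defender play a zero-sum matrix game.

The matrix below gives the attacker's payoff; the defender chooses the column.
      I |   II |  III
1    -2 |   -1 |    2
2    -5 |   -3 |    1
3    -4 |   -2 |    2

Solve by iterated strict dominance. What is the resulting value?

Column II is strictly dominated by I for the defender (-2<-1, -5<-3, -4<-2); eliminate II.
Column III is strictly dominated by I for the defender (-2<2, -5<1, -4<2); eliminate III.
Row 3 is strictly dominated by row 1 (-2>-4); eliminate 3.
Row 2 is strictly dominated by row 1 (-2>-5); eliminate 2.
Only (1, I) remains, with payoff -2.

-2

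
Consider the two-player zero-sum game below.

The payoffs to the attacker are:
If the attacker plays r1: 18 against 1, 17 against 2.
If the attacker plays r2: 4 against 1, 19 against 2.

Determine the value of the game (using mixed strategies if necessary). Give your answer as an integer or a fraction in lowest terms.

Row minima are 17 and 4, so the attacker's maximin is 17; column maxima are 18 and 19, so the defender's minimax is 18. These differ, so the equilibrium is in mixed strategies.
Let the attacker play r1 with probability p. The defender is indifferent when 18p + 4(1−p) = 17p + 19(1−p), giving p = 15/16.
Let the defender play 1 with probability q. The attacker is indifferent when 18q + 17(1−q) = 4q + 19(1−q), giving q = 1/8.
The value is 18·(1/8) + (17)·(7/8) = 137/8.

137/8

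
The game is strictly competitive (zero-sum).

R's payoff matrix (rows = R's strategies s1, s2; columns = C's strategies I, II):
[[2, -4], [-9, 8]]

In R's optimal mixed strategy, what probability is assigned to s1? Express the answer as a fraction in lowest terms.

17/23

Row minima are -4 and -9, so R's maximin is -4; column maxima are 2 and 8, so C's minimax is 2. These differ, so the equilibrium is in mixed strategies.
Let R play s1 with probability p. C is indifferent when 2p − 9(1−p) = −4p + 8(1−p), giving p = 17/23.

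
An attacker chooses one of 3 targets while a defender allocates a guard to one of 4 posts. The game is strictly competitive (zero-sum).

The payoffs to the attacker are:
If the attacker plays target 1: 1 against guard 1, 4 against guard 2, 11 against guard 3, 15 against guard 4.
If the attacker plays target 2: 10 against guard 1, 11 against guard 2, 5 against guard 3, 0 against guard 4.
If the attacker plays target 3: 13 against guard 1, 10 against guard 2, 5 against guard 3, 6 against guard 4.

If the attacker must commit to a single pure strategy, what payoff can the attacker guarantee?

5

The worst-case payoff for each row is target 1: 1, target 2: 0, target 3: 5.
The best of these is 5.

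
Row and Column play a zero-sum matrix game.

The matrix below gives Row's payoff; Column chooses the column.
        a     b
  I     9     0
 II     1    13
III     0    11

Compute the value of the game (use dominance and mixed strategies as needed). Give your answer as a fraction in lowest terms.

39/7

Row III is strictly dominated by row II, so Row never plays it.
The remaining 2×2 game on (I, II) × (a, b) has no saddle point. Let Row play I with probability p; indifference gives 9p + (1−p) = 13(1−p), so p = 4/7.
Similarly Column's optimal q on a is 13/21, and the value is 9·(13/21) + (0)·(8/21) = 39/7.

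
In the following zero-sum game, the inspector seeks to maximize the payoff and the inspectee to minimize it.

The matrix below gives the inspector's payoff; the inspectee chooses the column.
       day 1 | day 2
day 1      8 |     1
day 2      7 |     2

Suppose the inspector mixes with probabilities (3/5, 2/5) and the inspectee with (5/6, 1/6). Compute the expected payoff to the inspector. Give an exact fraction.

197/30

Against (5/6, 1/6), each row's expected payoff is day 1: 41/6; day 2: 37/6.
Taking the (3/5, 2/5)-weighted average: (3/5)·(41/6) + (2/5)·(37/6) = 197/30.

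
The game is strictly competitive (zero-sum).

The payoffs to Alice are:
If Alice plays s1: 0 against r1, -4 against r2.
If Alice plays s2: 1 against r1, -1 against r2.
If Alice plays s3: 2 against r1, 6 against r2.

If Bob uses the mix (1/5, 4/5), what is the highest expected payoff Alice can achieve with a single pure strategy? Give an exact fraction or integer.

s1: (0)·(1/5) + (-4)·(4/5) = -16/5.
s2: (1)·(1/5) + (-1)·(4/5) = -3/5.
s3: (2)·(1/5) + (6)·(4/5) = 26/5.
The best pure response is s3 with expected payoff 26/5.

26/5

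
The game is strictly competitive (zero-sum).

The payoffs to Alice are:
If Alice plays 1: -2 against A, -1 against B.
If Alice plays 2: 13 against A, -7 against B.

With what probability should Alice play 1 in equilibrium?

20/21

Row minima are -2 and -7, so Alice's maximin is -2; column maxima are 13 and -1, so Bob's minimax is -1. These differ, so the equilibrium is in mixed strategies.
Let Alice play 1 with probability p. Bob is indifferent when −2p + 13(1−p) = −p − 7(1−p), giving p = 20/21.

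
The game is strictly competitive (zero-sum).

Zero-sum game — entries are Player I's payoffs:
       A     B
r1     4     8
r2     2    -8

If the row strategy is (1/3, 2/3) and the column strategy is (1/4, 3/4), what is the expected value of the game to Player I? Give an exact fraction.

-4/3

Against (1/4, 3/4), each row's expected payoff is r1: 7; r2: -11/2.
Taking the (1/3, 2/3)-weighted average: (1/3)·(7) + (2/3)·(-11/2) = -4/3.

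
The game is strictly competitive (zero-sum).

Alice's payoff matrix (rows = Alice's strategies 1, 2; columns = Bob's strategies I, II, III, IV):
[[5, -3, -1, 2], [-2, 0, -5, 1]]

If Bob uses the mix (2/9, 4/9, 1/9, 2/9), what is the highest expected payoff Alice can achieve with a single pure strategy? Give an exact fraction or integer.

1: (5)·(2/9) + (-3)·(4/9) + (-1)·(1/9) + (2)·(2/9) = 1/9.
2: (-2)·(2/9) + (0)·(4/9) + (-5)·(1/9) + (1)·(2/9) = -7/9.
The best pure response is 1 with expected payoff 1/9.

1/9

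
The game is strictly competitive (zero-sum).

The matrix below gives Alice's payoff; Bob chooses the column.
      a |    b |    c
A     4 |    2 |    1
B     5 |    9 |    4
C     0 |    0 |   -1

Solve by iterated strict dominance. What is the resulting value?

Column a is strictly dominated by c for Bob (1<4, 4<5, -1<0); eliminate a.
Column b is strictly dominated by c for Bob (1<2, 4<9, -1<0); eliminate b.
Row C is strictly dominated by row A (1>-1); eliminate C.
Row A is strictly dominated by row B (4>1); eliminate A.
Only (B, c) remains, with payoff 4.

4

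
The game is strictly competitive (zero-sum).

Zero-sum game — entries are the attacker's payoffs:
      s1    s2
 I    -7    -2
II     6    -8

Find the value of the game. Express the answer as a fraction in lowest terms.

Row minima are -7 and -8, so the attacker's maximin is -7; column maxima are 6 and -2, so the defender's minimax is -2. These differ, so the equilibrium is in mixed strategies.
Let the attacker play I with probability p. The defender is indifferent when −7p + 6(1−p) = −2p − 8(1−p), giving p = 14/19.
Let the defender play s1 with probability q. The attacker is indifferent when −7q − 2(1−q) = 6q − 8(1−q), giving q = 6/19.
The value is -7·(6/19) + (-2)·(13/19) = -68/19.

-68/19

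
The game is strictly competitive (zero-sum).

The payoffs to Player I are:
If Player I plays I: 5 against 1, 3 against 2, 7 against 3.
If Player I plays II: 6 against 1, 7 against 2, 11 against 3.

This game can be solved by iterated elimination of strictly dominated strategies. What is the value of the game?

Column 3 is strictly dominated by 1 for Player II (5<7, 6<11); eliminate 3.
Row I is strictly dominated by row II (6>5, 7>3); eliminate I.
Column 2 is strictly dominated by 1 for Player II (6<7); eliminate 2.
Only (II, 1) remains, with payoff 6.

6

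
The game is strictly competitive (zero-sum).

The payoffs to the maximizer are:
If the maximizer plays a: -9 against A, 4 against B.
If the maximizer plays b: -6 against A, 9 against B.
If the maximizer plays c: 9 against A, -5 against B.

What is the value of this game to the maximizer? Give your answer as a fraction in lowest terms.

Row a is strictly dominated by row b, so the maximizer never plays it.
The remaining 2×2 game on (b, c) × (A, B) has no saddle point. Let the maximizer play b with probability p; indifference gives −6p + 9(1−p) = 9p − 5(1−p), so p = 14/29.
Similarly the minimizer's optimal q on A is 14/29, and the value is -6·(14/29) + (9)·(15/29) = 51/29.

51/29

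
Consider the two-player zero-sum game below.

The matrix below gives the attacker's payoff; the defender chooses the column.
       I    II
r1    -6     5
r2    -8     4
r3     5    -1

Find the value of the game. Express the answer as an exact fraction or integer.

19/17

Row r2 is strictly dominated by row r1, so the attacker never plays it.
The remaining 2×2 game on (r1, r3) × (I, II) has no saddle point. Let the attacker play r1 with probability p; indifference gives −6p + 5(1−p) = 5p − (1−p), so p = 6/17.
Similarly the defender's optimal q on I is 6/17, and the value is -6·(6/17) + (5)·(11/17) = 19/17.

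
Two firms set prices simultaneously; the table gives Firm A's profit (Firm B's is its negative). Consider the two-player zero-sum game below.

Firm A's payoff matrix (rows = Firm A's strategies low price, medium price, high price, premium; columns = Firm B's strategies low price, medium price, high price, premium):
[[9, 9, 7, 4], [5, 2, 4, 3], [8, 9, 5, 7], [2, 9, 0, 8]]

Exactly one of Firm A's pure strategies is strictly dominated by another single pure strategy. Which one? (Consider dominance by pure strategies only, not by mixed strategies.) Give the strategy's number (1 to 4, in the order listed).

Compare medium price with low price: 9 > 5, 9 > 2, 7 > 4, 4 > 3.
So low price strictly dominates medium price for Firm A; medium price is strictly dominated.

2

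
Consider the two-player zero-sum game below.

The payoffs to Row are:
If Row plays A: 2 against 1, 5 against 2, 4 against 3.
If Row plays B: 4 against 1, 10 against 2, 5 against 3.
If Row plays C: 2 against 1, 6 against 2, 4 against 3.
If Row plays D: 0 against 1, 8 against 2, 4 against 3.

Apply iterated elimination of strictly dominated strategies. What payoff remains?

4

Column 2 is strictly dominated by 1 for Column (2<5, 4<10, 2<6, 0<8); eliminate 2.
Row C is strictly dominated by row B (4>2, 5>4); eliminate C.
Column 3 is strictly dominated by 1 for Column (2<4, 4<5, 0<4); eliminate 3.
Row A is strictly dominated by row B (4>2); eliminate A.
Row D is strictly dominated by row B (4>0); eliminate D.
Only (B, 1) remains, with payoff 4.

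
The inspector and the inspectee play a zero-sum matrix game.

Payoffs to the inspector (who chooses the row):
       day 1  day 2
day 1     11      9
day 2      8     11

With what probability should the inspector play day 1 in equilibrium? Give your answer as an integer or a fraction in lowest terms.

Row minima are 9 and 8, so the inspector's maximin is 9; column maxima are 11 and 11, so the inspectee's minimax is 11. These differ, so the equilibrium is in mixed strategies.
Let the inspector play day 1 with probability p. The inspectee is indifferent when 11p + 8(1−p) = 9p + 11(1−p), giving p = 3/5.

3/5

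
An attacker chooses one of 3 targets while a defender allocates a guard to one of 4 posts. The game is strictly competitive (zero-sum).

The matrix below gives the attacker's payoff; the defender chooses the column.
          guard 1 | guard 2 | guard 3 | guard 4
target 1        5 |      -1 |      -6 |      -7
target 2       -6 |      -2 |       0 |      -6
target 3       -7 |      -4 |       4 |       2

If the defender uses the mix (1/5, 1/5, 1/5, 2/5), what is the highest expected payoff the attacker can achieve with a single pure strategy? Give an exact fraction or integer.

target 1: (5)·(1/5) + (-1)·(1/5) + (-6)·(1/5) + (-7)·(2/5) = -16/5.
target 2: (-6)·(1/5) + (-2)·(1/5) + (0)·(1/5) + (-6)·(2/5) = -4.
target 3: (-7)·(1/5) + (-4)·(1/5) + (4)·(1/5) + (2)·(2/5) = -3/5.
The best pure response is target 3 with expected payoff -3/5.

-3/5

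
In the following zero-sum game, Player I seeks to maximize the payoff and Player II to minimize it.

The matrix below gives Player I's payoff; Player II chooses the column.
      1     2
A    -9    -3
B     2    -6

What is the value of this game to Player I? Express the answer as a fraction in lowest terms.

Row minima are -9 and -6, so Player I's maximin is -6; column maxima are 2 and -3, so Player II's minimax is -3. These differ, so the equilibrium is in mixed strategies.
Let Player I play A with probability p. Player II is indifferent when −9p + 2(1−p) = −3p − 6(1−p), giving p = 4/7.
Let Player II play 1 with probability q. Player I is indifferent when −9q − 3(1−q) = 2q − 6(1−q), giving q = 3/14.
The value is -9·(3/14) + (-3)·(11/14) = -30/7.

-30/7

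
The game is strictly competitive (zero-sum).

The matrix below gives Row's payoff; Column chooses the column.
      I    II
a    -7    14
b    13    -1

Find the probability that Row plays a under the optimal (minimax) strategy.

2/5

Row minima are -7 and -1, so Row's maximin is -1; column maxima are 13 and 14, so Column's minimax is 13. These differ, so the equilibrium is in mixed strategies.
Let Row play a with probability p. Column is indifferent when −7p + 13(1−p) = 14p − (1−p), giving p = 2/5.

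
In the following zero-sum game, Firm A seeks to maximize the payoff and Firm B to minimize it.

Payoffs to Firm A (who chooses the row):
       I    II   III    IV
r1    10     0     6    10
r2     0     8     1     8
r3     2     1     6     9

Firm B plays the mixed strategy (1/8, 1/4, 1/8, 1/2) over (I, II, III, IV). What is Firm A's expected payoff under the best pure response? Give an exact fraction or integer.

r1: (10)·(1/8) + (0)·(1/4) + (6)·(1/8) + (10)·(1/2) = 7.
r2: (0)·(1/8) + (8)·(1/4) + (1)·(1/8) + (8)·(1/2) = 49/8.
r3: (2)·(1/8) + (1)·(1/4) + (6)·(1/8) + (9)·(1/2) = 23/4.
The best pure response is r1 with expected payoff 7.

7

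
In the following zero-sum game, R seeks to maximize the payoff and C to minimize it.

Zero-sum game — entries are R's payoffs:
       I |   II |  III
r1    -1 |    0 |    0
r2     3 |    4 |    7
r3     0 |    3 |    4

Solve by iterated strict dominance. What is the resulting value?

3

Row r1 is strictly dominated by row r2 (3>-1, 4>0, 7>0); eliminate r1.
Row r3 is strictly dominated by row r2 (3>0, 4>3, 7>4); eliminate r3.
Column III is strictly dominated by I for C (3<7); eliminate III.
Column II is strictly dominated by I for C (3<4); eliminate II.
Only (r2, I) remains, with payoff 3.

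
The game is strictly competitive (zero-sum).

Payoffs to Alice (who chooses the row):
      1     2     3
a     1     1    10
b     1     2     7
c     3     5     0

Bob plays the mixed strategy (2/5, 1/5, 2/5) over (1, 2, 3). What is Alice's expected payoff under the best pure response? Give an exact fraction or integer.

a: (1)·(2/5) + (1)·(1/5) + (10)·(2/5) = 23/5.
b: (1)·(2/5) + (2)·(1/5) + (7)·(2/5) = 18/5.
c: (3)·(2/5) + (5)·(1/5) + (0)·(2/5) = 11/5.
The best pure response is a with expected payoff 23/5.

23/5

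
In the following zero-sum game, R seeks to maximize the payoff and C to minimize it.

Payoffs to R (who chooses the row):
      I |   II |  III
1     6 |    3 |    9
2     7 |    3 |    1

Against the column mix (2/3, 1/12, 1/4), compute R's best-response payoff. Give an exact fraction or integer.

1: (6)·(2/3) + (3)·(1/12) + (9)·(1/4) = 13/2.
2: (7)·(2/3) + (3)·(1/12) + (1)·(1/4) = 31/6.
The best pure response is 1 with expected payoff 13/2.

13/2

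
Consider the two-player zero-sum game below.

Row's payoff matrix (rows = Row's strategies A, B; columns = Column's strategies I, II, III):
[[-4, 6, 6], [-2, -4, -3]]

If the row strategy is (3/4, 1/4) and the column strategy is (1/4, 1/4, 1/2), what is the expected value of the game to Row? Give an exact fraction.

Against (1/4, 1/4, 1/2), each row's expected payoff is A: 7/2; B: -3.
Taking the (3/4, 1/4)-weighted average: (3/4)·(7/2) + (1/4)·(-3) = 15/8.

15/8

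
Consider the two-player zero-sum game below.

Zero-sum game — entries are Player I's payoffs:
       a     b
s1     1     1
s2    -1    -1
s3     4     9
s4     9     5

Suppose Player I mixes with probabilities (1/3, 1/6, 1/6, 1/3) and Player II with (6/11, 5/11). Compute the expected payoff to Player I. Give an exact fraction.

Against (6/11, 5/11), each row's expected payoff is s1: 1; s2: -1; s3: 69/11; s4: 79/11.
Taking the (1/3, 1/6, 1/6, 1/3)-weighted average: (1/3)·(1) + (1/6)·(-1) + (1/6)·(69/11) + (1/3)·(79/11) = 119/33.

119/33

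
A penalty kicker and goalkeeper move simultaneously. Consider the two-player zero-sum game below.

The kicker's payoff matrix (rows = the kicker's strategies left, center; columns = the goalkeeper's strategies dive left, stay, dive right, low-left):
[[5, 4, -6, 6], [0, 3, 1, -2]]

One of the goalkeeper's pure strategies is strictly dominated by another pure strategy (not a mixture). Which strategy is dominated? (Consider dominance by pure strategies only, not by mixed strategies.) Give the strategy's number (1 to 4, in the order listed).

2

The goalkeeper prefers columns that give the kicker less. Compare stay with dive right: -6 < 4, 1 < 3.
So dive right strictly dominates stay for the goalkeeper; stay is strictly dominated.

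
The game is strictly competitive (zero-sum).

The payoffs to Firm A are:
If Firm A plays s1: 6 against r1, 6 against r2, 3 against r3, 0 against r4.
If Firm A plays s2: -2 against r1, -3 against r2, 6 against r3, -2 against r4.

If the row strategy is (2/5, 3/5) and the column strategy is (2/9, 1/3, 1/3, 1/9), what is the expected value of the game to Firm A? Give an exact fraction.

Against (2/9, 1/3, 1/3, 1/9), each row's expected payoff is s1: 13/3; s2: 1/3.
Taking the (2/5, 3/5)-weighted average: (2/5)·(13/3) + (3/5)·(1/3) = 29/15.

29/15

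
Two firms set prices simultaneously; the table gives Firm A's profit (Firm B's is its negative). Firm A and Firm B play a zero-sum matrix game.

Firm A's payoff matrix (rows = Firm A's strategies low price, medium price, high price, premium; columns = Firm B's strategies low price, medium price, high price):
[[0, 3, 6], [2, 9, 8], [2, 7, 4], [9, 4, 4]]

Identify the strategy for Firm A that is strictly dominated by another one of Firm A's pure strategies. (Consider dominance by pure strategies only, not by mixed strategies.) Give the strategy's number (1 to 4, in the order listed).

1

Compare low price with medium price: 2 > 0, 9 > 3, 8 > 6.
So medium price strictly dominates low price for Firm A; low price is strictly dominated.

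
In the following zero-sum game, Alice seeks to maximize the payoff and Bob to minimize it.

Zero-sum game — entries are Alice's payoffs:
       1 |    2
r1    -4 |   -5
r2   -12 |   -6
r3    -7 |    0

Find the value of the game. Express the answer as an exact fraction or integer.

Row r2 is strictly dominated by row r3, so Alice never plays it.
The remaining 2×2 game on (r1, r3) × (1, 2) has no saddle point. Let Alice play r1 with probability p; indifference gives −4p − 7(1−p) = −5p, so p = 7/8.
Similarly Bob's optimal q on 1 is 5/8, and the value is -4·(5/8) + (-5)·(3/8) = -35/8.

-35/8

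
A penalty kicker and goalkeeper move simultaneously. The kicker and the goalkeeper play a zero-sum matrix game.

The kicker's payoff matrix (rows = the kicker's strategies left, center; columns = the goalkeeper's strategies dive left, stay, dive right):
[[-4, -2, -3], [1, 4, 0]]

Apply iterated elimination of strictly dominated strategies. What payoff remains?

0

Row left is strictly dominated by row center (1>-4, 4>-2, 0>-3); eliminate left.
Column stay is strictly dominated by dive left for the goalkeeper (1<4); eliminate stay.
Column dive left is strictly dominated by dive right for the goalkeeper (0<1); eliminate dive left.
Only (center, dive right) remains, with payoff 0.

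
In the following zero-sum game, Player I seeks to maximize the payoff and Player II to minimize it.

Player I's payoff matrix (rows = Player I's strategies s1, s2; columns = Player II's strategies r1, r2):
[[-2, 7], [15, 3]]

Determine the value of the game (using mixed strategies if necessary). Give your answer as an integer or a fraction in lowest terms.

Row minima are -2 and 3, so Player I's maximin is 3; column maxima are 15 and 7, so Player II's minimax is 7. These differ, so the equilibrium is in mixed strategies.
Let Player I play s1 with probability p. Player II is indifferent when −2p + 15(1−p) = 7p + 3(1−p), giving p = 4/7.
Let Player II play r1 with probability q. Player I is indifferent when −2q + 7(1−q) = 15q + 3(1−q), giving q = 4/21.
The value is -2·(4/21) + (7)·(17/21) = 37/7.

37/7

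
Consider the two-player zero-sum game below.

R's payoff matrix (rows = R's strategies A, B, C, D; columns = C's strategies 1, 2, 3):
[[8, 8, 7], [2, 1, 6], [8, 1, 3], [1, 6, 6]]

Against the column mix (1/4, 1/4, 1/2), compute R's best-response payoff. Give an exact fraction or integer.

15/2

A: (8)·(1/4) + (8)·(1/4) + (7)·(1/2) = 15/2.
B: (2)·(1/4) + (1)·(1/4) + (6)·(1/2) = 15/4.
C: (8)·(1/4) + (1)·(1/4) + (3)·(1/2) = 15/4.
D: (1)·(1/4) + (6)·(1/4) + (6)·(1/2) = 19/4.
The best pure response is A with expected payoff 15/2.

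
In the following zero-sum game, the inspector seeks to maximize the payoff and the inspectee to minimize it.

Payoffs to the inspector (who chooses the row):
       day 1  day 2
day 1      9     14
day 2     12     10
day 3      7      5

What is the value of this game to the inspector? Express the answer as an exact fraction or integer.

Row day 3 is strictly dominated by row day 2, so the inspector never plays it.
The remaining 2×2 game on (day 1, day 2) × (day 1, day 2) has no saddle point. Let the inspector play day 1 with probability p; indifference gives 9p + 12(1−p) = 14p + 10(1−p), so p = 2/7.
Similarly the inspectee's optimal q on day 1 is 4/7, and the value is 9·(4/7) + (14)·(3/7) = 78/7.

78/7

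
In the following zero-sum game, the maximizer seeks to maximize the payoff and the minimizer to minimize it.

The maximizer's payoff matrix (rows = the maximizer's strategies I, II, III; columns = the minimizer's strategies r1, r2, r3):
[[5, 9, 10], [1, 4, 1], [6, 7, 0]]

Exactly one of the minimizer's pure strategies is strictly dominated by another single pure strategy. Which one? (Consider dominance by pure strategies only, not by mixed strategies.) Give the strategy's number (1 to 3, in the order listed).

The minimizer prefers columns that give the maximizer less. Compare r2 with r1: 5 < 9, 1 < 4, 6 < 7.
So r1 strictly dominates r2 for the minimizer; r2 is strictly dominated.

2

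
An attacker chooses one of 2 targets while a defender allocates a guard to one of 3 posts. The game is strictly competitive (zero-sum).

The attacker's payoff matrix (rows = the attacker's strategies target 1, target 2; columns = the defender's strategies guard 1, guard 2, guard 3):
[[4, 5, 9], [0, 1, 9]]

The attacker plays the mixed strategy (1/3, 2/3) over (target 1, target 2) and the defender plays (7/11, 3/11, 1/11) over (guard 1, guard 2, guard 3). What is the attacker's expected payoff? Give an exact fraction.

76/33

Against (7/11, 3/11, 1/11), each row's expected payoff is target 1: 52/11; target 2: 12/11.
Taking the (1/3, 2/3)-weighted average: (1/3)·(52/11) + (2/3)·(12/11) = 76/33.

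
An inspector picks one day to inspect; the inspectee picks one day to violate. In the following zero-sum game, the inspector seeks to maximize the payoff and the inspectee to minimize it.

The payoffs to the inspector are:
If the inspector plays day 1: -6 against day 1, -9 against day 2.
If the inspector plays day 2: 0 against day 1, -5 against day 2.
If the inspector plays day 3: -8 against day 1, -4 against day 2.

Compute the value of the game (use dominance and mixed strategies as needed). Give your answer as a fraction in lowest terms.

Row day 1 is strictly dominated by row day 2, so the inspector never plays it.
The remaining 2×2 game on (day 2, day 3) × (day 1, day 2) has no saddle point. Let the inspector play day 2 with probability p; indifference gives −8(1−p) = −5p − 4(1−p), so p = 4/9.
Similarly the inspectee's optimal q on day 1 is 1/9, and the value is 0·(1/9) + (-5)·(8/9) = -40/9.

-40/9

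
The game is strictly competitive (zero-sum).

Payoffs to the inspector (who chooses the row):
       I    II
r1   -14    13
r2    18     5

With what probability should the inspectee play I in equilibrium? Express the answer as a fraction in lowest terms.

1/5

Row minima are -14 and 5, so the inspector's maximin is 5; column maxima are 18 and 13, so the inspectee's minimax is 13. These differ, so the equilibrium is in mixed strategies.
Let the inspectee play I with probability q. The inspector is indifferent when −14q + 13(1−q) = 18q + 5(1−q), giving q = 1/5.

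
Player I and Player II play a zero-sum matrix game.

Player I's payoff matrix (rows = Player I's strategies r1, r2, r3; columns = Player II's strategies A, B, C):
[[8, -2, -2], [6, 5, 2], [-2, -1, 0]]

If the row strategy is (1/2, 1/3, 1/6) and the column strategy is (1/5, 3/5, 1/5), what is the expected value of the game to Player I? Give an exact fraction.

Against (1/5, 3/5, 1/5), each row's expected payoff is r1: 0; r2: 23/5; r3: -1.
Taking the (1/2, 1/3, 1/6)-weighted average: (1/2)·(0) + (1/3)·(23/5) + (1/6)·(-1) = 41/30.

41/30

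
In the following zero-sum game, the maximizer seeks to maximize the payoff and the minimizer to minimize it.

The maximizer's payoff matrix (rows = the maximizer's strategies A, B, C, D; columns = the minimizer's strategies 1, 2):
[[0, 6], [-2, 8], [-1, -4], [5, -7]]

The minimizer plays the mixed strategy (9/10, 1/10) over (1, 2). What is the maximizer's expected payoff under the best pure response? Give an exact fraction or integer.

A: (0)·(9/10) + (6)·(1/10) = 3/5.
B: (-2)·(9/10) + (8)·(1/10) = -1.
C: (-1)·(9/10) + (-4)·(1/10) = -13/10.
D: (5)·(9/10) + (-7)·(1/10) = 19/5.
The best pure response is D with expected payoff 19/5.

19/5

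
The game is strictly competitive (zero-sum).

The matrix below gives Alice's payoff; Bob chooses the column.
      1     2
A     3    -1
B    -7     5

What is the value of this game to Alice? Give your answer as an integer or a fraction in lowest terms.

Row minima are -1 and -7, so Alice's maximin is -1; column maxima are 3 and 5, so Bob's minimax is 3. These differ, so the equilibrium is in mixed strategies.
Let Alice play A with probability p. Bob is indifferent when 3p − 7(1−p) = −p + 5(1−p), giving p = 3/4.
Let Bob play 1 with probability q. Alice is indifferent when 3q − (1−q) = −7q + 5(1−q), giving q = 3/8.
The value is 3·(3/8) + (-1)·(5/8) = 1/2.

1/2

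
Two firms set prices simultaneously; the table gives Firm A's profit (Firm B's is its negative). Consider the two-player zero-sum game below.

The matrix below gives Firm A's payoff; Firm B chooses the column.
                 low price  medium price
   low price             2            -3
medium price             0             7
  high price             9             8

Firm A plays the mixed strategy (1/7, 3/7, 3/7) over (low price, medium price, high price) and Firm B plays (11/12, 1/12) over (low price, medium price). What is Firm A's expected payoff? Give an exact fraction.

Against (11/12, 1/12), each row's expected payoff is low price: 19/12; medium price: 7/12; high price: 107/12.
Taking the (1/7, 3/7, 3/7)-weighted average: (1/7)·(19/12) + (3/7)·(7/12) + (3/7)·(107/12) = 361/84.

361/84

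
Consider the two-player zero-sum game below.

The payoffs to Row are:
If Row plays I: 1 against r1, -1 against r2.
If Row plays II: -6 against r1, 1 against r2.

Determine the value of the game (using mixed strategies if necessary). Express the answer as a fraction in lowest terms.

-5/9

Row minima are -1 and -6, so Row's maximin is -1; column maxima are 1 and 1, so Column's minimax is 1. These differ, so the equilibrium is in mixed strategies.
Let Row play I with probability p. Column is indifferent when p − 6(1−p) = −p + (1−p), giving p = 7/9.
Let Column play r1 with probability q. Row is indifferent when q − (1−q) = −6q + (1−q), giving q = 2/9.
The value is 1·(2/9) + (-1)·(7/9) = -5/9.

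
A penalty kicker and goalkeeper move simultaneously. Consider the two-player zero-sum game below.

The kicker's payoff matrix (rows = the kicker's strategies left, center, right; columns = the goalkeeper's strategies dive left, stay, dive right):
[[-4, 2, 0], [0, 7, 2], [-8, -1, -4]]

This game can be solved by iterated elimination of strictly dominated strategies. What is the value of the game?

0

Column dive right is strictly dominated by dive left for the goalkeeper (-4<0, 0<2, -8<-4); eliminate dive right.
Row right is strictly dominated by row left (-4>-8, 2>-1); eliminate right.
Row left is strictly dominated by row center (0>-4, 7>2); eliminate left.
Column stay is strictly dominated by dive left for the goalkeeper (0<7); eliminate stay.
Only (center, dive left) remains, with payoff 0.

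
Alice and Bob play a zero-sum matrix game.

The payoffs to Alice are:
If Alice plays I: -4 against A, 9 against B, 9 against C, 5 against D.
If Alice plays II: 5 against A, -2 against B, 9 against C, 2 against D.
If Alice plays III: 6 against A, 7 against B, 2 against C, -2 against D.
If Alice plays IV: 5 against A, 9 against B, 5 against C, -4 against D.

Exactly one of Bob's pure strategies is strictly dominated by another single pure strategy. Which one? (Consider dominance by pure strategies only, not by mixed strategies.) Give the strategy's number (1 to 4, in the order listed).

3

Bob prefers columns that give Alice less. Compare C with D: 5 < 9, 2 < 9, -2 < 2, -4 < 5.
So D strictly dominates C for Bob; C is strictly dominated.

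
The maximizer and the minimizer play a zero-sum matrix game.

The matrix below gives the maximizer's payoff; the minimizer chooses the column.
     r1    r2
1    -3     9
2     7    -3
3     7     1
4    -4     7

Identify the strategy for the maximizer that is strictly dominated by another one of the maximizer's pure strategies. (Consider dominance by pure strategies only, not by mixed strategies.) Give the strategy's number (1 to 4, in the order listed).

4

Compare 4 with 1: -3 > -4, 9 > 7.
So 1 strictly dominates 4 for the maximizer; 4 is strictly dominated.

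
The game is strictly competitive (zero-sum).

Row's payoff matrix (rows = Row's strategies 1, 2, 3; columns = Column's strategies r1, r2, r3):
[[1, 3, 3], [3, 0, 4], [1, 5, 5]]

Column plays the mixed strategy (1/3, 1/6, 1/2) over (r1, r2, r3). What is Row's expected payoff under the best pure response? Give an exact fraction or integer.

1: (1)·(1/3) + (3)·(1/6) + (3)·(1/2) = 7/3.
2: (3)·(1/3) + (0)·(1/6) + (4)·(1/2) = 3.
3: (1)·(1/3) + (5)·(1/6) + (5)·(1/2) = 11/3.
The best pure response is 3 with expected payoff 11/3.

11/3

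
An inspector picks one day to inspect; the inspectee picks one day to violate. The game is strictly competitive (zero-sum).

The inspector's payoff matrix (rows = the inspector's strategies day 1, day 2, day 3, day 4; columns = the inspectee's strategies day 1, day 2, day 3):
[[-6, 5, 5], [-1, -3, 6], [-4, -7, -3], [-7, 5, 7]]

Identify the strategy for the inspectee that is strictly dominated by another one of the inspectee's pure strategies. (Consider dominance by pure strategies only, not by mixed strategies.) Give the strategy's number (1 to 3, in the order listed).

3

The inspectee prefers columns that give the inspector less. Compare day 3 with day 1: -6 < 5, -1 < 6, -4 < -3, -7 < 7.
So day 1 strictly dominates day 3 for the inspectee; day 3 is strictly dominated.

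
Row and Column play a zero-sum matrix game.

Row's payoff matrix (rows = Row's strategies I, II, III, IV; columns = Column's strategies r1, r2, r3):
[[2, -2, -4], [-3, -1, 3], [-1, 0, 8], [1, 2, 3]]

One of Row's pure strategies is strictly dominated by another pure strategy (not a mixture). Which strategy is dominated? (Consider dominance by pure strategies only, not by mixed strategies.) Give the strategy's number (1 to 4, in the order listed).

Compare II with III: -1 > -3, 0 > -1, 8 > 3.
So III strictly dominates II for Row; II is strictly dominated.

2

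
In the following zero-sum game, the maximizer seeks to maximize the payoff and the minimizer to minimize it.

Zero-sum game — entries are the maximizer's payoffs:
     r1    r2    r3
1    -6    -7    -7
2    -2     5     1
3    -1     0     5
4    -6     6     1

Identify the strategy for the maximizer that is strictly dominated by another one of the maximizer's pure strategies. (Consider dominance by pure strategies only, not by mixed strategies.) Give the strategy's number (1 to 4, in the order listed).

Compare 1 with 2: -2 > -6, 5 > -7, 1 > -7.
So 2 strictly dominates 1 for the maximizer; 1 is strictly dominated.

1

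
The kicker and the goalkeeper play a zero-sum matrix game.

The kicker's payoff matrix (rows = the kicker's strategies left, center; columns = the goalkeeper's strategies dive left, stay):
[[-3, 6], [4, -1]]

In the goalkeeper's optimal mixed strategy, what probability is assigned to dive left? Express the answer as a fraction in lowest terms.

1/2

Row minima are -3 and -1, so the kicker's maximin is -1; column maxima are 4 and 6, so the goalkeeper's minimax is 4. These differ, so the equilibrium is in mixed strategies.
Let the goalkeeper play dive left with probability q. The kicker is indifferent when −3q + 6(1−q) = 4q − (1−q), giving q = 1/2.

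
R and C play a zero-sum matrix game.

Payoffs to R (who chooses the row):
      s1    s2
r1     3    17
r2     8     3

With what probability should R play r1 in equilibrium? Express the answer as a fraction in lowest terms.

5/19

Row minima are 3 and 3, so R's maximin is 3; column maxima are 8 and 17, so C's minimax is 8. These differ, so the equilibrium is in mixed strategies.
Let R play r1 with probability p. C is indifferent when 3p + 8(1−p) = 17p + 3(1−p), giving p = 5/19.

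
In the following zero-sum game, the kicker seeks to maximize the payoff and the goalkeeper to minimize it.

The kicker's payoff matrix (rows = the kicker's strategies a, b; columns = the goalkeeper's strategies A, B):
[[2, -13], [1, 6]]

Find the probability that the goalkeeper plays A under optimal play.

19/20

Row minima are -13 and 1, so the kicker's maximin is 1; column maxima are 2 and 6, so the goalkeeper's minimax is 2. These differ, so the equilibrium is in mixed strategies.
Let the goalkeeper play A with probability q. The kicker is indifferent when 2q − 13(1−q) = q + 6(1−q), giving q = 19/20.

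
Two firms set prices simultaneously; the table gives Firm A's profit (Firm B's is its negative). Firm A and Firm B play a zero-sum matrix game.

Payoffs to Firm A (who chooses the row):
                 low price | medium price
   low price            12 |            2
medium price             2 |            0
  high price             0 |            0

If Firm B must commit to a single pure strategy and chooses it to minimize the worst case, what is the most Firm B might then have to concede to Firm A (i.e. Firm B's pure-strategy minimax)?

The worst case (largest entry) in each column is low price: 12, medium price: 2.
The best (smallest) of these is 2.

2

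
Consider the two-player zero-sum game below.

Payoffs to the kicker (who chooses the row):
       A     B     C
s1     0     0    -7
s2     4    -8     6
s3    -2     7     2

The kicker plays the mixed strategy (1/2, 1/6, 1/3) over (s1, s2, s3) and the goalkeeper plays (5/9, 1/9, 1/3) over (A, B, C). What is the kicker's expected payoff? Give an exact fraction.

-1/2

Against (5/9, 1/9, 1/3), each row's expected payoff is s1: -7/3; s2: 10/3; s3: 1/3.
Taking the (1/2, 1/6, 1/3)-weighted average: (1/2)·(-7/3) + (1/6)·(10/3) + (1/3)·(1/3) = -1/2.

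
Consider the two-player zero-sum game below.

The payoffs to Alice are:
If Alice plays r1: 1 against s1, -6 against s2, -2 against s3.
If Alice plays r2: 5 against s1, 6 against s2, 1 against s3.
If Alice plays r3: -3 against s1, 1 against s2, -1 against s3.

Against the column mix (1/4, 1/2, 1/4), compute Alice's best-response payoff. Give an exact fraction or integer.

r1: (1)·(1/4) + (-6)·(1/2) + (-2)·(1/4) = -13/4.
r2: (5)·(1/4) + (6)·(1/2) + (1)·(1/4) = 9/2.
r3: (-3)·(1/4) + (1)·(1/2) + (-1)·(1/4) = -1/2.
The best pure response is r2 with expected payoff 9/2.

9/2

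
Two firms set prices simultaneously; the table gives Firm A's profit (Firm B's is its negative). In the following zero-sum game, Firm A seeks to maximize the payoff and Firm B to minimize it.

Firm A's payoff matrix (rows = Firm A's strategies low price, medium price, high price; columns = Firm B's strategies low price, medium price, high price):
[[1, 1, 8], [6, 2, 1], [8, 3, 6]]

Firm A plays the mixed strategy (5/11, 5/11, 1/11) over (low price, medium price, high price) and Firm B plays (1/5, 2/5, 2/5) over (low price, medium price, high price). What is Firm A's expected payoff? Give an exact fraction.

181/55

Against (1/5, 2/5, 2/5), each row's expected payoff is low price: 19/5; medium price: 12/5; high price: 26/5.
Taking the (5/11, 5/11, 1/11)-weighted average: (5/11)·(19/5) + (5/11)·(12/5) + (1/11)·(26/5) = 181/55.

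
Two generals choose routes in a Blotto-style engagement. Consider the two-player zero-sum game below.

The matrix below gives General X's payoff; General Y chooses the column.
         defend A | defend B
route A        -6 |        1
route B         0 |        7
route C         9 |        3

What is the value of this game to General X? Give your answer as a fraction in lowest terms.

63/13

Row route A is strictly dominated by row route B, so General X never plays it.
The remaining 2×2 game on (route B, route C) × (defend A, defend B) has no saddle point. Let General X play route B with probability p; indifference gives 9(1−p) = 7p + 3(1−p), so p = 6/13.
Similarly General Y's optimal q on defend A is 4/13, and the value is 0·(4/13) + (7)·(9/13) = 63/13.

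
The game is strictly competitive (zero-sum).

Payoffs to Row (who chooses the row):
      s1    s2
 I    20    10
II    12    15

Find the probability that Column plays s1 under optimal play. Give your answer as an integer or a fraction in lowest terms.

Row minima are 10 and 12, so Row's maximin is 12; column maxima are 20 and 15, so Column's minimax is 15. These differ, so the equilibrium is in mixed strategies.
Let Column play s1 with probability q. Row is indifferent when 20q + 10(1−q) = 12q + 15(1−q), giving q = 5/13.

5/13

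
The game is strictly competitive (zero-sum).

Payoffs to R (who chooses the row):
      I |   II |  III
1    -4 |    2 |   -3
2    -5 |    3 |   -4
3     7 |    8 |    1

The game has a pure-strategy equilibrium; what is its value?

1

Row minima: -4, -5, 1 → R's maximin is 1.
Column maxima: 7, 8, 1 → C's minimax is 1.
They coincide at (3, III), so the value is 1.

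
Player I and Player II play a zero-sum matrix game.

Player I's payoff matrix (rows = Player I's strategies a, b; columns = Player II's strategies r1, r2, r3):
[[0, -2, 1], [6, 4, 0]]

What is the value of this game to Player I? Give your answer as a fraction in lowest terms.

Column r1 is strictly dominated by r2 for Player II (it gives Player I more in every row).
The remaining 2×2 game on (a, b) × (r2, r3) has no saddle point. Let Player I play a with probability p; indifference gives −2p + 4(1−p) = p, so p = 4/7.
Similarly Player II's optimal q on r2 is 1/7, and the value is -2·(1/7) + (1)·(6/7) = 4/7.

4/7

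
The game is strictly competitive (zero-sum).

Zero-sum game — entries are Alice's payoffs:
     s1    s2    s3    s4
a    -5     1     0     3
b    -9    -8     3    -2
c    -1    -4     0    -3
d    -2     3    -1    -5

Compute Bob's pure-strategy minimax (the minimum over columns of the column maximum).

The worst case (largest entry) in each column is s1: -1, s2: 3, s3: 3, s4: 3.
The best (smallest) of these is -1.

-1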